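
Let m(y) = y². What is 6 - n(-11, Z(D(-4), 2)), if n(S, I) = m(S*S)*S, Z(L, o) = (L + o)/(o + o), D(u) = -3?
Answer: 161057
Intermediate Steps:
Z(L, o) = (L + o)/(2*o) (Z(L, o) = (L + o)/((2*o)) = (L + o)*(1/(2*o)) = (L + o)/(2*o))
n(S, I) = S⁵ (n(S, I) = (S*S)²*S = (S²)²*S = S⁴*S = S⁵)
6 - n(-11, Z(D(-4), 2)) = 6 - 1*(-11)⁵ = 6 - 1*(-161051) = 6 + 161051 = 161057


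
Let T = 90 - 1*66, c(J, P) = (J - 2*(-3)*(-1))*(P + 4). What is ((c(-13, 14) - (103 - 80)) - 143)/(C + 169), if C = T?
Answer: -508/193 ≈ -2.6321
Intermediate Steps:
c(J, P) = (-6 + J)*(4 + P) (c(J, P) = (J + 6*(-1))*(4 + P) = (J - 6)*(4 + P) = (-6 + J)*(4 + P))
T = 24 (T = 90 - 66 = 24)
C = 24
((c(-13, 14) - (103 - 80)) - 143)/(C + 169) = (((-24 - 6*14 + 4*(-13) - 13*14) - (103 - 80)) - 143)/(24 + 169) = (((-24 - 84 - 52 - 182) - 1*23) - 143)/193 = ((-342 - 23) - 143)*(1/193) = (-365 - 143)*(1/193) = -508*1/193 = -508/193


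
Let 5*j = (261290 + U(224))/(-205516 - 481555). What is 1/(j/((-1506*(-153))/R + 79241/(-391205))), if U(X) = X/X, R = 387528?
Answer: -6805732257490397/1320415701833028 ≈ -5.1542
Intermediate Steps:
U(X) = 1
j = -261291/3435355 (j = ((261290 + 1)/(-205516 - 481555))/5 = (261291/(-687071))/5 = (261291*(-1/687071))/5 = (1/5)*(-261291/687071) = -261291/3435355 ≈ -0.076059)
1/(j/((-1506*(-153))/R + 79241/(-391205))) = 1/(-261291/(3435355*(-1506*(-153)/387528 + 79241/(-391205)))) = 1/(-261291/(3435355*(230418*(1/387528) + 79241*(-1/391205)))) = 1/(-261291/(3435355*(38403/64588 - 79241/391205))) = 1/(-261291/(3435355*9905427907/25267148540)) = 1/(-261291/3435355*25267148540/9905427907) = 1/(-1320415701833028/6805732257490397) = -6805732257490397/1320415701833028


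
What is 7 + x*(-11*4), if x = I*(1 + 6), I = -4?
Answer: 1239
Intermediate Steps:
x = -28 (x = -4*(1 + 6) = -4*7 = -28)
7 + x*(-11*4) = 7 - (-308)*4 = 7 - 28*(-44) = 7 + 1232 = 1239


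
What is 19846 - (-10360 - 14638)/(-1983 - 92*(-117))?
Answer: 174292724/8781 ≈ 19849.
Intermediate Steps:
19846 - (-10360 - 14638)/(-1983 - 92*(-117)) = 19846 - (-24998)/(-1983 + 10764) = 19846 - (-24998)/8781 = 19846 - 1*(-24998/8781) = 19846 + 24998/8781 = 174292724/8781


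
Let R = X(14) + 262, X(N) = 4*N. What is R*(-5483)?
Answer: -1743594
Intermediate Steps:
R = 318 (R = 4*14 + 262 = 56 + 262 = 318)
R*(-5483) = 318*(-5483) = -1743594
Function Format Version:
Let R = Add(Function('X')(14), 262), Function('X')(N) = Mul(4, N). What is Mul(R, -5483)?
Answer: -1743594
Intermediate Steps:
R = 318 (R = Add(Mul(4, 14), 262) = Add(56, 262) = 318)
Mul(R, -5483) = Mul(318, -5483) = -1743594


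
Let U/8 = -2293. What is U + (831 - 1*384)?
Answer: -17897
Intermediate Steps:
U = -18344 (U = 8*(-2293) = -18344)
U + (831 - 1*384) = -18344 + (831 - 1*384) = -18344 + (831 - 384) = -18344 + 447 = -17897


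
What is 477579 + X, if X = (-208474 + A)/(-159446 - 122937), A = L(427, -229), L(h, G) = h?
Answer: 134860398804/282383 ≈ 4.7758e+5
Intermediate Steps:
A = 427
X = 208047/282383 (X = (-208474 + 427)/(-159446 - 122937) = -208047/(-282383) = -208047*(-1/282383) = 208047/282383 ≈ 0.73675)
477579 + X = 477579 + 208047/282383 = 134860398804/282383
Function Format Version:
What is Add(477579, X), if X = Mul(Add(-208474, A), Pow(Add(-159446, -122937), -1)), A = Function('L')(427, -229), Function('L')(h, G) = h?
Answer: Rational(134860398804, 282383) ≈ 4.7758e+5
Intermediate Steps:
A = 427
X = Rational(208047, 282383) (X = Mul(Add(-208474, 427), Pow(Add(-159446, -122937), -1)) = Mul(-208047, Pow(-282383, -1)) = Mul(-208047, Rational(-1, 282383)) = Rational(208047, 282383) ≈ 0.73675)
Add(477579, X) = Add(477579, Rational(208047, 282383)) = Rational(134860398804, 282383)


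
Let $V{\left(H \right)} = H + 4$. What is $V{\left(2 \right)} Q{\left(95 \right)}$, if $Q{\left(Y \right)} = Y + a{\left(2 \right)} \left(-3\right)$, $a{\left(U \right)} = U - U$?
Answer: $570$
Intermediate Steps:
$V{\left(H \right)} = 4 + H$
$a{\left(U \right)} = 0$
$Q{\left(Y \right)} = Y$ ($Q{\left(Y \right)} = Y + 0 \left(-3\right) = Y + 0 = Y$)
$V{\left(2 \right)} Q{\left(95 \right)} = \left(4 + 2\right) 95 = 6 \cdot 95 = 570$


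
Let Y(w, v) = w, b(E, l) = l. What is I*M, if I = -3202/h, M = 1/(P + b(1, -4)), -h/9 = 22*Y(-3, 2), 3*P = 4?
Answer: 1601/792 ≈ 2.0215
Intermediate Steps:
P = 4/3 (P = (⅓)*4 = 4/3 ≈ 1.3333)
h = 594 (h = -198*(-3) = -9*(-66) = 594)
M = -3/8 (M = 1/(4/3 - 4) = 1/(-8/3) = -3/8 ≈ -0.37500)
I = -1601/297 (I = -3202/594 = -3202*1/594 = -1601/297 ≈ -5.3906)
I*M = -1601/297*(-3/8) = 1601/792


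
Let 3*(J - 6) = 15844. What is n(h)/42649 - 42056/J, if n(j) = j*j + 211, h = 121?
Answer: -367525472/48321317 ≈ -7.6059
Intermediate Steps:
J = 15862/3 (J = 6 + (⅓)*15844 = 6 + 15844/3 = 15862/3 ≈ 5287.3)
n(j) = 211 + j² (n(j) = j² + 211 = 211 + j²)
n(h)/42649 - 42056/J = (211 + 121²)/42649 - 42056/15862/3 = (211 + 14641)*(1/42649) - 42056*3/15862 = 14852*(1/42649) - 9012/1133 = 14852/42649 - 9012/1133 = -367525472/48321317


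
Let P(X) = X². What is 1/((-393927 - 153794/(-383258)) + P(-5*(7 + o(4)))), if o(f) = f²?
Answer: -191629/72953466661 ≈ -2.6267e-6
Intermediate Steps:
1/((-393927 - 153794/(-383258)) + P(-5*(7 + o(4)))) = 1/((-393927 - 153794/(-383258)) + (-5*(7 + 4²))²) = 1/((-393927 - 153794*(-1/383258)) + (-5*(7 + 16))²) = 1/((-393927 + 76897/191629) + (-5*23)²) = 1/(-75487760186/191629 + (-115)²) = 1/(-75487760186/191629 + 13225) = 1/(-72953466661/191629) = -191629/72953466661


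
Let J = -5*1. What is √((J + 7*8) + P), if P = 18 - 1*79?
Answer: I*√10 ≈ 3.1623*I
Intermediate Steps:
P = -61 (P = 18 - 79 = -61)
J = -5
√((J + 7*8) + P) = √((-5 + 7*8) - 61) = √((-5 + 56) - 61) = √(51 - 61) = √(-10) = I*√10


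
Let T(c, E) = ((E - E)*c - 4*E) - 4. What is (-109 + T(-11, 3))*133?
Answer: -16625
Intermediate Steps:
T(c, E) = -4 - 4*E (T(c, E) = (0*c - 4*E) - 4 = (0 - 4*E) - 4 = -4*E - 4 = -4 - 4*E)
(-109 + T(-11, 3))*133 = (-109 + (-4 - 4*3))*133 = (-109 + (-4 - 12))*133 = (-109 - 16)*133 = -125*133 = -16625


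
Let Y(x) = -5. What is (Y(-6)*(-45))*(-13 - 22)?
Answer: -7875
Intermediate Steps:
(Y(-6)*(-45))*(-13 - 22) = (-5*(-45))*(-13 - 22) = 225*(-35) = -7875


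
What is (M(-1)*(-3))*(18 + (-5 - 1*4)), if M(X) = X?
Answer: 27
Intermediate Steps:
(M(-1)*(-3))*(18 + (-5 - 1*4)) = (-1*(-3))*(18 + (-5 - 1*4)) = 3*(18 + (-5 - 4)) = 3*(18 - 9) = 3*9 = 27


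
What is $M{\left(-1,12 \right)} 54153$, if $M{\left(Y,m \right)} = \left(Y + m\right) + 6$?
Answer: $920601$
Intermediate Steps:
$M{\left(Y,m \right)} = 6 + Y + m$
$M{\left(-1,12 \right)} 54153 = \left(6 - 1 + 12\right) 54153 = 17 \cdot 54153 = 920601$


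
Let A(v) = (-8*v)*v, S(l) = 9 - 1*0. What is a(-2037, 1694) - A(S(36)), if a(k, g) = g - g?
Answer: 648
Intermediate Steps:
a(k, g) = 0
S(l) = 9 (S(l) = 9 + 0 = 9)
A(v) = -8*v²
a(-2037, 1694) - A(S(36)) = 0 - (-8)*9² = 0 - (-8)*81 = 0 - 1*(-648) = 0 + 648 = 648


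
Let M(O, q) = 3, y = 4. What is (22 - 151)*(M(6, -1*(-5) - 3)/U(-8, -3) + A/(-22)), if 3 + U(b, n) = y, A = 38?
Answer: -1806/11 ≈ -164.18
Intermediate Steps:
U(b, n) = 1 (U(b, n) = -3 + 4 = 1)
(22 - 151)*(M(6, -1*(-5) - 3)/U(-8, -3) + A/(-22)) = (22 - 151)*(3/1 + 38/(-22)) = -129*(3*1 + 38*(-1/22)) = -129*(3 - 19/11) = -129*14/11 = -1806/11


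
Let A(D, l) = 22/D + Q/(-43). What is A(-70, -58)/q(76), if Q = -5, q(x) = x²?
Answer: -149/4346440 ≈ -3.4281e-5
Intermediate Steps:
A(D, l) = 5/43 + 22/D (A(D, l) = 22/D - 5/(-43) = 22/D - 5*(-1/43) = 22/D + 5/43 = 5/43 + 22/D)
A(-70, -58)/q(76) = (5/43 + 22/(-70))/(76²) = (5/43 + 22*(-1/70))/5776 = (5/43 - 11/35)*(1/5776) = -298/1505*1/5776 = -149/4346440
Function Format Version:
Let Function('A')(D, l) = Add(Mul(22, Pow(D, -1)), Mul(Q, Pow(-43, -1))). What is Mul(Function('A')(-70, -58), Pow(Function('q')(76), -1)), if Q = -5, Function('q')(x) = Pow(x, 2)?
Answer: Rational(-149, 4346440) ≈ -3.4281e-5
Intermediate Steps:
Function('A')(D, l) = Add(Rational(5, 43), Mul(22, Pow(D, -1))) (Function('A')(D, l) = Add(Mul(22, Pow(D, -1)), Mul(-5, Pow(-43, -1))) = Add(Mul(22, Pow(D, -1)), Mul(-5, Rational(-1, 43))) = Add(Mul(22, Pow(D, -1)), Rational(5, 43)) = Add(Rational(5, 43), Mul(22, Pow(D, -1))))
Mul(Function('A')(-70, -58), Pow(Function('q')(76), -1)) = Mul(Add(Rational(5, 43), Mul(22, Pow(-70, -1))), Pow(Pow(76, 2), -1)) = Mul(Add(Rational(5, 43), Mul(22, Rational(-1, 70))), Pow(5776, -1)) = Mul(Add(Rational(5, 43), Rational(-11, 35)), Rational(1, 5776)) = Mul(Rational(-298, 1505), Rational(1, 5776)) = Rational(-149, 4346440)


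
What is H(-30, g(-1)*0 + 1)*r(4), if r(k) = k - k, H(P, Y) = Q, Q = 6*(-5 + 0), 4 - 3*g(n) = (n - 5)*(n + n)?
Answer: 0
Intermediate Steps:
g(n) = 4/3 - 2*n*(-5 + n)/3 (g(n) = 4/3 - (n - 5)*(n + n)/3 = 4/3 - (-5 + n)*2*n/3 = 4/3 - 2*n*(-5 + n)/3)
Q = -30 (Q = 6*(-5) = -30)
H(P, Y) = -30
r(k) = 0
H(-30, g(-1)*0 + 1)*r(4) = -30*0 = 0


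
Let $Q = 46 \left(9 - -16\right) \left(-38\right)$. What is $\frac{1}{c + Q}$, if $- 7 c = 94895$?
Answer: $- \frac{7}{400795} \approx -1.7465 \cdot 10^{-5}$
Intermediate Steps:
$c = - \frac{94895}{7}$ ($c = \left(- \frac{1}{7}\right) 94895 = - \frac{94895}{7} \approx -13556.0$)
$Q = -43700$ ($Q = 46 \left(9 + 16\right) \left(-38\right) = 46 \cdot 25 \left(-38\right) = 1150 \left(-38\right) = -43700$)
$\frac{1}{c + Q} = \frac{1}{- \frac{94895}{7} - 43700} = \frac{1}{- \frac{400795}{7}} = - \frac{7}{400795}$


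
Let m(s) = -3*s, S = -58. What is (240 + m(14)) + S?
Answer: 140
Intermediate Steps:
(240 + m(14)) + S = (240 - 3*14) - 58 = (240 - 42) - 58 = 198 - 58 = 140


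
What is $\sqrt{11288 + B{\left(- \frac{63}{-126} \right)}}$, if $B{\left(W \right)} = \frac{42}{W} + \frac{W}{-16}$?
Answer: $\frac{\sqrt{727806}}{8} \approx 106.64$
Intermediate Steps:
$B{\left(W \right)} = \frac{42}{W} - \frac{W}{16}$ ($B{\left(W \right)} = \frac{42}{W} + W \left(- \frac{1}{16}\right) = \frac{42}{W} - \frac{W}{16}$)
$\sqrt{11288 + B{\left(- \frac{63}{-126} \right)}} = \sqrt{11288 + \left(\frac{42}{\left(-63\right) \frac{1}{-126}} - \frac{\left(-63\right) \frac{1}{-126}}{16}\right)} = \sqrt{11288 + \left(\frac{42}{\left(-63\right) \left(- \frac{1}{126}\right)} - \frac{\left(-63\right) \left(- \frac{1}{126}\right)}{16}\right)} = \sqrt{11288 + \left(42 \frac{1}{\frac{1}{2}} - \frac{1}{32}\right)} = \sqrt{11288 + \left(42 \cdot 2 - \frac{1}{32}\right)} = \sqrt{11288 + \left(84 - \frac{1}{32}\right)} = \sqrt{11288 + \frac{2687}{32}} = \sqrt{\frac{363903}{32}} = \frac{\sqrt{727806}}{8}$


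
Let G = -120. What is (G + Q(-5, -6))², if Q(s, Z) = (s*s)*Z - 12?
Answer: 79524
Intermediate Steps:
Q(s, Z) = -12 + Z*s² (Q(s, Z) = s²*Z - 12 = Z*s² - 12 = -12 + Z*s²)
(G + Q(-5, -6))² = (-120 + (-12 - 6*(-5)²))² = (-120 + (-12 - 6*25))² = (-120 + (-12 - 150))² = (-120 - 162)² = (-282)² = 79524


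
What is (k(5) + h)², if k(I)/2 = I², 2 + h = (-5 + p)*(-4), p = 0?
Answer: 4624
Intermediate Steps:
h = 18 (h = -2 + (-5 + 0)*(-4) = -2 - 5*(-4) = -2 + 20 = 18)
k(I) = 2*I²
(k(5) + h)² = (2*5² + 18)² = (2*25 + 18)² = (50 + 18)² = 68² = 4624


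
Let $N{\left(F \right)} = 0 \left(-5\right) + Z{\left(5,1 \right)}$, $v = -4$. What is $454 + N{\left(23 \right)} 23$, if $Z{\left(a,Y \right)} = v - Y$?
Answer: $339$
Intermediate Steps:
$Z{\left(a,Y \right)} = -4 - Y$
$N{\left(F \right)} = -5$ ($N{\left(F \right)} = 0 \left(-5\right) - 5 = 0 - 5 = -5$)
$454 + N{\left(23 \right)} 23 = 454 - 115 = 339$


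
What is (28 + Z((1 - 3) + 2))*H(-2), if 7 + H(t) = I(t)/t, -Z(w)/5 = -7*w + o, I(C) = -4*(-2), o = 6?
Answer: 22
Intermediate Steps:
I(C) = 8
Z(w) = -30 + 35*w (Z(w) = -5*(-7*w + 6) = -5*(6 - 7*w) = -30 + 35*w)
H(t) = -7 + 8/t
(28 + Z((1 - 3) + 2))*H(-2) = (28 + (-30 + 35*((1 - 3) + 2)))*(-7 + 8/(-2)) = (28 + (-30 + 35*(-2 + 2)))*(-7 + 8*(-½)) = (28 + (-30 + 35*0))*(-7 - 4) = (28 + (-30 + 0))*(-11) = (28 - 30)*(-11) = -2*(-11) = 22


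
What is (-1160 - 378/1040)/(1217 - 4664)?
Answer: 603389/1792440 ≈ 0.33663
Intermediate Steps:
(-1160 - 378/1040)/(1217 - 4664) = (-1160 - 378*1/1040)/(-3447) = (-1160 - 189/520)*(-1/3447) = -603389/520*(-1/3447) = 603389/1792440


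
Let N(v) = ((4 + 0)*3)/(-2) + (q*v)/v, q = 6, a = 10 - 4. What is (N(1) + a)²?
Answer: 36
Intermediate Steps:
a = 6
N(v) = 0 (N(v) = ((4 + 0)*3)/(-2) + (6*v)/v = (4*3)*(-½) + 6 = 12*(-½) + 6 = -6 + 6 = 0)
(N(1) + a)² = (0 + 6)² = 6² = 36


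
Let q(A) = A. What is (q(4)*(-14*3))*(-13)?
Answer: 2184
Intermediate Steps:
(q(4)*(-14*3))*(-13) = (4*(-14*3))*(-13) = (4*(-42))*(-13) = -168*(-13) = 2184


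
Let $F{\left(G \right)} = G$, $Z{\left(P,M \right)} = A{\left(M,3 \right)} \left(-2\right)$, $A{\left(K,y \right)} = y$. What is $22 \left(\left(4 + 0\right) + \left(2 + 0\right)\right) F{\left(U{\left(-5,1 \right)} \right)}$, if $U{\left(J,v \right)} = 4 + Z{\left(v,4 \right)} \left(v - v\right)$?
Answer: $528$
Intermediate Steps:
$Z{\left(P,M \right)} = -6$ ($Z{\left(P,M \right)} = 3 \left(-2\right) = -6$)
$U{\left(J,v \right)} = 4$ ($U{\left(J,v \right)} = 4 - 6 \left(v - v\right) = 4 - 0 = 4 + 0 = 4$)
$22 \left(\left(4 + 0\right) + \left(2 + 0\right)\right) F{\left(U{\left(-5,1 \right)} \right)} = 22 \left(\left(4 + 0\right) + \left(2 + 0\right)\right) 4 = 22 \left(4 + 2\right) 4 = 22 \cdot 6 \cdot 4 = 132 \cdot 4 = 528$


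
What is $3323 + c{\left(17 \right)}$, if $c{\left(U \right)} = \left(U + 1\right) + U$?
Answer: $3358$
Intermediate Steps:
$c{\left(U \right)} = 1 + 2 U$ ($c{\left(U \right)} = \left(1 + U\right) + U = 1 + 2 U$)
$3323 + c{\left(17 \right)} = 3323 + \left(1 + 2 \cdot 17\right) = 3323 + \left(1 + 34\right) = 3323 + 35 = 3358$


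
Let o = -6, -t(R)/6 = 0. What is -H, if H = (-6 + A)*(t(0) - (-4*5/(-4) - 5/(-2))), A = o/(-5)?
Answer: -36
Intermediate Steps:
t(R) = 0 (t(R) = -6*0 = 0)
A = 6/5 (A = -6/(-5) = -6*(-⅕) = 6/5 ≈ 1.2000)
H = 36 (H = (-6 + 6/5)*(0 - (-4*5/(-4) - 5/(-2))) = -24*(0 - (-20*(-¼) - 5*(-½)))/5 = -24*(0 - (5 + 5/2))/5 = -24*(0 - 1*15/2)/5 = -24*(0 - 15/2)/5 = -24/5*(-15/2) = 36)
-H = -1*36 = -36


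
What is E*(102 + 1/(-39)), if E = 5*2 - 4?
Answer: 7954/13 ≈ 611.85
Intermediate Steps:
E = 6 (E = 10 - 4 = 6)
E*(102 + 1/(-39)) = 6*(102 + 1/(-39)) = 6*(102 - 1/39) = 6*(3977/39) = 7954/13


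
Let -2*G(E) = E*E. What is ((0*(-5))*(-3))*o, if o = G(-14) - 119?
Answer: 0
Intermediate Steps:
G(E) = -E²/2 (G(E) = -E*E/2 = -E²/2)
o = -217 (o = -½*(-14)² - 119 = -½*196 - 119 = -98 - 119 = -217)
((0*(-5))*(-3))*o = ((0*(-5))*(-3))*(-217) = (0*(-3))*(-217) = 0*(-217) = 0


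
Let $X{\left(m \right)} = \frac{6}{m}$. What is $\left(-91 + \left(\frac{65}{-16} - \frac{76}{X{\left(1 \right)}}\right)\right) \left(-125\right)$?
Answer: $\frac{646375}{48} \approx 13466.0$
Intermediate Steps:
$\left(-91 + \left(\frac{65}{-16} - \frac{76}{X{\left(1 \right)}}\right)\right) \left(-125\right) = \left(-91 + \left(\frac{65}{-16} - \frac{76}{6 \cdot 1^{-1}}\right)\right) \left(-125\right) = \left(-91 + \left(65 \left(- \frac{1}{16}\right) - \frac{76}{6 \cdot 1}\right)\right) \left(-125\right) = \left(-91 - \left(\frac{65}{16} + \frac{76}{6}\right)\right) \left(-125\right) = \left(-91 - \frac{803}{48}\right) \left(-125\right) = \left(- \frac{5171}{48}\right) \left(-125\right) = \frac{646375}{48}$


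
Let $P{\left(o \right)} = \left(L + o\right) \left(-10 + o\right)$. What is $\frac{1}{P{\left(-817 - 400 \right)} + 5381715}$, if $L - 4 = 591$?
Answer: $\frac{1}{6144909} \approx 1.6274 \cdot 10^{-7}$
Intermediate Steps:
$L = 595$ ($L = 4 + 591 = 595$)
$P{\left(o \right)} = \left(-10 + o\right) \left(595 + o\right)$ ($P{\left(o \right)} = \left(595 + o\right) \left(-10 + o\right) = \left(-10 + o\right) \left(595 + o\right)$)
$\frac{1}{P{\left(-817 - 400 \right)} + 5381715} = \frac{1}{\left(-5950 + \left(-817 - 400\right)^{2} + 585 \left(-817 - 400\right)\right) + 5381715} = \frac{1}{\left(-5950 + \left(-1217\right)^{2} + 585 \left(-1217\right)\right) + 5381715} = \frac{1}{\left(-5950 + 1481089 - 711945\right) + 5381715} = \frac{1}{763194 + 5381715} = \frac{1}{6144909}$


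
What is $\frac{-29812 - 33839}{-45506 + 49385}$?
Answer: $- \frac{21217}{1293} \approx -16.409$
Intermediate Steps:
$\frac{-29812 - 33839}{-45506 + 49385} = - \frac{63651}{3879} = \left(-63651\right) \frac{1}{3879} = - \frac{21217}{1293}$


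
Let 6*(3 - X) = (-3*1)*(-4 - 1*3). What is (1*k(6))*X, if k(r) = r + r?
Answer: -6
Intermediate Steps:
X = -½ (X = 3 - (-3*1)*(-4 - 1*3)/6 = 3 - (-1)*(-4 - 3)/2 = 3 - (-1)*(-7)/2 = 3 - ⅙*21 = 3 - 7/2 = -½ ≈ -0.50000)
k(r) = 2*r
(1*k(6))*X = (1*(2*6))*(-½) = (1*12)*(-½) = 12*(-½) = -6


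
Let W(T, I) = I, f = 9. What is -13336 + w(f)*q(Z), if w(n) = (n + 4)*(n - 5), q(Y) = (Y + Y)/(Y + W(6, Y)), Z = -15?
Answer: -13284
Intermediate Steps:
q(Y) = 1 (q(Y) = (Y + Y)/(Y + Y) = (2*Y)/((2*Y)) = (2*Y)*(1/(2*Y)) = 1)
w(n) = (-5 + n)*(4 + n) (w(n) = (4 + n)*(-5 + n) = (-5 + n)*(4 + n))
-13336 + w(f)*q(Z) = -13336 + (-20 + 9² - 1*9)*1 = -13336 + (-20 + 81 - 9)*1 = -13336 + 52*1 = -13336 + 52 = -13284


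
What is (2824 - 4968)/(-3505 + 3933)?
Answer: -536/107 ≈ -5.0093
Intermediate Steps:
(2824 - 4968)/(-3505 + 3933) = -2144/428 = -2144*1/428 = -536/107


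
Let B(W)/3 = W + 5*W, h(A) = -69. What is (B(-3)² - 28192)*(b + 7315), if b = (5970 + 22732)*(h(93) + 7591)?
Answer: -5457183412484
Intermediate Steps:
B(W) = 18*W (B(W) = 3*(W + 5*W) = 3*(6*W) = 18*W)
b = 215896444 (b = (5970 + 22732)*(-69 + 7591) = 28702*7522 = 215896444)
(B(-3)² - 28192)*(b + 7315) = ((18*(-3))² - 28192)*(215896444 + 7315) = ((-54)² - 28192)*215903759 = (2916 - 28192)*215903759 = -25276*215903759 = -5457183412484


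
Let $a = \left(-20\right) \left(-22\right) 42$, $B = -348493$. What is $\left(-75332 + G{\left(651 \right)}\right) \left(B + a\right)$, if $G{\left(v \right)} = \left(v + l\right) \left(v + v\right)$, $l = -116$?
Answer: $-205016616094$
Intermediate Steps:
$a = 18480$ ($a = 440 \cdot 42 = 18480$)
$G{\left(v \right)} = 2 v \left(-116 + v\right)$ ($G{\left(v \right)} = \left(v - 116\right) \left(v + v\right) = \left(-116 + v\right) 2 v = 2 v \left(-116 + v\right)$)
$\left(-75332 + G{\left(651 \right)}\right) \left(B + a\right) = \left(-75332 + 2 \cdot 651 \left(-116 + 651\right)\right) \left(-348493 + 18480\right) = \left(-75332 + 2 \cdot 651 \cdot 535\right) \left(-330013\right) = \left(-75332 + 696570\right) \left(-330013\right) = 621238 \left(-330013\right) = -205016616094$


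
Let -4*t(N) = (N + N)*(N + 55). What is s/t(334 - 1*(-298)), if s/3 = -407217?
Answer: 407217/72364 ≈ 5.6273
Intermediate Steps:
s = -1221651 (s = 3*(-407217) = -1221651)
t(N) = -N*(55 + N)/2 (t(N) = -(N + N)*(N + 55)/4 = -2*N*(55 + N)/4 = -N*(55 + N)/2)
s/t(334 - 1*(-298)) = -1221651*(-2/((55 + (334 - 1*(-298)))*(334 - 1*(-298)))) = -1221651*(-2/((55 + (334 + 298))*(334 + 298))) = -1221651*(-1/(316*(55 + 632))) = -1221651/((-1/2*632*687)) = -1221651/(-217092) = -1221651*(-1/217092) = 407217/72364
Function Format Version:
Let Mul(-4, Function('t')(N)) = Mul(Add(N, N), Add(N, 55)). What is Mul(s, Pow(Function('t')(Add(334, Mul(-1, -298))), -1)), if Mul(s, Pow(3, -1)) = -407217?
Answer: Rational(407217, 72364) ≈ 5.6273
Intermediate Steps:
s = -1221651 (s = Mul(3, -407217) = -1221651)
Function('t')(N) = Mul(Rational(-1, 2), N, Add(55, N)) (Function('t')(N) = Mul(Rational(-1, 4), Mul(Add(N, N), Add(N, 55))) = Mul(Rational(-1, 4), Mul(Mul(2, N), Add(55, N))) = Mul(Rational(-1, 4), Mul(2, N, Add(55, N))) = Mul(Rational(-1, 2), N, Add(55, N)))
Mul(s, Pow(Function('t')(Add(334, Mul(-1, -298))), -1)) = Mul(-1221651, Pow(Mul(Rational(-1, 2), Add(334, Mul(-1, -298)), Add(55, Add(334, Mul(-1, -298)))), -1)) = Mul(-1221651, Pow(Mul(Rational(-1, 2), Add(334, 298), Add(55, Add(334, 298))), -1)) = Mul(-1221651, Pow(Mul(Rational(-1, 2), 632, Add(55, 632)), -1)) = Mul(-1221651, Pow(Mul(Rational(-1, 2), 632, 687), -1)) = Mul(-1221651, Pow(-217092, -1)) = Mul(-1221651, Rational(-1, 217092)) = Rational(407217, 72364)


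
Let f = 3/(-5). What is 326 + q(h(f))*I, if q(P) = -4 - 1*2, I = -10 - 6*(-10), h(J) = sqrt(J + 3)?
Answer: 26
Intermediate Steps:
f = -3/5 (f = 3*(-1/5) = -3/5 ≈ -0.60000)
h(J) = sqrt(3 + J)
I = 50 (I = -10 + 60 = 50)
q(P) = -6 (q(P) = -4 - 2 = -6)
326 + q(h(f))*I = 326 - 6*50 = 326 - 300 = 26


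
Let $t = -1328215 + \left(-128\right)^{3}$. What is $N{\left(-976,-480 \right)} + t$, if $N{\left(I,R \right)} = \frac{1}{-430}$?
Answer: $- \frac{1472907811}{430} \approx -3.4254 \cdot 10^{6}$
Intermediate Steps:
$N{\left(I,R \right)} = - \frac{1}{430}$
$t = -3425367$ ($t = -1328215 - 2097152 = -3425367$)
$N{\left(-976,-480 \right)} + t = - \frac{1}{430} - 3425367 = - \frac{1472907811}{430}$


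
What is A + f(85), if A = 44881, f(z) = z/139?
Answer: 6238544/139 ≈ 44882.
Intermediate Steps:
f(z) = z/139 (f(z) = z*(1/139) = z/139)
A + f(85) = 44881 + (1/139)*85 = 44881 + 85/139 = 6238544/139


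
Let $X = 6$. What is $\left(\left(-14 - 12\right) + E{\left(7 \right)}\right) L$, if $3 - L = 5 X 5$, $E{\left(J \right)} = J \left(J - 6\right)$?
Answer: $2793$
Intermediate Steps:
$E{\left(J \right)} = J \left(-6 + J\right)$
$L = -147$ ($L = 3 - 5 \cdot 6 \cdot 5 = 3 - 30 \cdot 5 = 3 - 150 = -147$)
$\left(\left(-14 - 12\right) + E{\left(7 \right)}\right) L = \left(\left(-14 - 12\right) + 7 \left(-6 + 7\right)\right) \left(-147\right) = \left(-26 + 7 \cdot 1\right) \left(-147\right) = \left(-26 + 7\right) \left(-147\right) = \left(-19\right) \left(-147\right) = 2793$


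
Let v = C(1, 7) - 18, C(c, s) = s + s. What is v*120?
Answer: -480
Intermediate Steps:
C(c, s) = 2*s
v = -4 (v = 2*7 - 18 = 14 - 18 = -4)
v*120 = -4*120 = -480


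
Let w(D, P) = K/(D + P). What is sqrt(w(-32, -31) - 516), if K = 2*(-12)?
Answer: 2*I*sqrt(56847)/21 ≈ 22.707*I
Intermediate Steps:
K = -24
w(D, P) = -24/(D + P)
sqrt(w(-32, -31) - 516) = sqrt(-24/(-32 - 31) - 516) = sqrt(-24/(-63) - 516) = sqrt(-24*(-1/63) - 516) = sqrt(8/21 - 516) = sqrt(-10828/21) = 2*I*sqrt(56847)/21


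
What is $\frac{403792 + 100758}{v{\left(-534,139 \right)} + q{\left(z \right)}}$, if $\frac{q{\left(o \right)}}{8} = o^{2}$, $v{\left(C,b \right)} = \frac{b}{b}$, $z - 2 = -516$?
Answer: $\frac{504550}{2113569} \approx 0.23872$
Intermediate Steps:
$z = -514$ ($z = 2 - 516 = -514$)
$v{\left(C,b \right)} = 1$
$q{\left(o \right)} = 8 o^{2}$
$\frac{403792 + 100758}{v{\left(-534,139 \right)} + q{\left(z \right)}} = \frac{403792 + 100758}{1 + 8 \left(-514\right)^{2}} = \frac{504550}{1 + 8 \cdot 264196} = \frac{504550}{1 + 2113568} = \frac{504550}{2113569}$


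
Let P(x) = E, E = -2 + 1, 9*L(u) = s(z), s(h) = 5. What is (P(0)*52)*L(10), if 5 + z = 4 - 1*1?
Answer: -260/9 ≈ -28.889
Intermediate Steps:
z = -2 (z = -5 + (4 - 1*1) = -5 + (4 - 1) = -5 + 3 = -2)
L(u) = 5/9 (L(u) = (⅑)*5 = 5/9)
E = -1
P(x) = -1
(P(0)*52)*L(10) = -1*52*(5/9) = -52*5/9 = -260/9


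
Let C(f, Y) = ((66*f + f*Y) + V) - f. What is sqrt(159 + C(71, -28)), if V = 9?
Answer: sqrt(2795) ≈ 52.868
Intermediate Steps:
C(f, Y) = 9 + 65*f + Y*f (C(f, Y) = ((66*f + f*Y) + 9) - f = ((66*f + Y*f) + 9) - f = (9 + 66*f + Y*f) - f = 9 + 65*f + Y*f)
sqrt(159 + C(71, -28)) = sqrt(159 + (9 + 65*71 - 28*71)) = sqrt(159 + (9 + 4615 - 1988)) = sqrt(159 + 2636) = sqrt(2795)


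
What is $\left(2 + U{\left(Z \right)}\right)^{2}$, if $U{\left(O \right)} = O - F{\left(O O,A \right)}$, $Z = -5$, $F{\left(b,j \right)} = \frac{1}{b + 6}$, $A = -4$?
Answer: $\frac{8836}{961} \approx 9.1946$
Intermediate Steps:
$F{\left(b,j \right)} = \frac{1}{6 + b}$
$U{\left(O \right)} = O - \frac{1}{6 + O^{2}}$ ($U{\left(O \right)} = O - \frac{1}{6 + O O} = O - \frac{1}{6 + O^{2}}$)
$\left(2 + U{\left(Z \right)}\right)^{2} = \left(2 - \left(5 + \frac{1}{6 + \left(-5\right)^{2}}\right)\right)^{2} = \left(2 - \left(5 + \frac{1}{6 + 25}\right)\right)^{2} = \left(2 - \frac{156}{31}\right)^{2} = \left(- \frac{94}{31}\right)^{2} = \frac{8836}{961}$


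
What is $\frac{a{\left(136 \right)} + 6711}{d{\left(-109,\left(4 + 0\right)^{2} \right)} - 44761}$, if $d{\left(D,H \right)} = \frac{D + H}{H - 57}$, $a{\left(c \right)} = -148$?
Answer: $- \frac{269083}{1835108} \approx -0.14663$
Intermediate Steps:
$d{\left(D,H \right)} = \frac{D + H}{-57 + H}$
$\frac{a{\left(136 \right)} + 6711}{d{\left(-109,\left(4 + 0\right)^{2} \right)} - 44761} = \frac{-148 + 6711}{\frac{-109 + \left(4 + 0\right)^{2}}{-57 + \left(4 + 0\right)^{2}} - 44761} = \frac{6563}{\frac{-109 + 4^{2}}{-57 + 4^{2}} - 44761} = \frac{6563}{\frac{-109 + 16}{-57 + 16} - 44761} = \frac{6563}{\frac{1}{-41} \left(-93\right) - 44761} = \frac{6563}{\left(- \frac{1}{41}\right) \left(-93\right) - 44761} = \frac{6563}{\frac{93}{41} - 44761} = \frac{6563}{- \frac{1835108}{41}} = 6563 \left(- \frac{41}{1835108}\right) = - \frac{269083}{1835108}$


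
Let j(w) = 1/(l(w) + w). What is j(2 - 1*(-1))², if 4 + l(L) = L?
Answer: ¼ ≈ 0.25000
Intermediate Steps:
l(L) = -4 + L
j(w) = 1/(-4 + 2*w) (j(w) = 1/((-4 + w) + w) = 1/(-4 + 2*w))
j(2 - 1*(-1))² = (1/(2*(-2 + (2 - 1*(-1)))))² = (1/(2*(-2 + (2 + 1))))² = (1/(2*(-2 + 3)))² = ((½)/1)² = ((½)*1)² = (½)² = ¼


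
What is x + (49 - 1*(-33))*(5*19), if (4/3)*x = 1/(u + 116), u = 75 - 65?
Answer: 1308721/168 ≈ 7790.0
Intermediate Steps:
u = 10
x = 1/168 (x = 3/(4*(10 + 116)) = (3/4)/126 = (3/4)*(1/126) = 1/168 ≈ 0.0059524)
x + (49 - 1*(-33))*(5*19) = 1/168 + (49 - 1*(-33))*(5*19) = 1/168 + (49 + 33)*95 = 1/168 + 82*95 = 1/168 + 7790 = 1308721/168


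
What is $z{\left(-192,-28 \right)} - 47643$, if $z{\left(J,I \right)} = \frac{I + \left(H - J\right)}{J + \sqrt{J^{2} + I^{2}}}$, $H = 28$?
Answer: $- \frac{2332203}{49} + \frac{48 \sqrt{2353}}{49} \approx -47548.0$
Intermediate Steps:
$z{\left(J,I \right)} = \frac{28 + I - J}{J + \sqrt{I^{2} + J^{2}}}$ ($z{\left(J,I \right)} = \frac{I - \left(-28 + J\right)}{J + \sqrt{J^{2} + I^{2}}} = \frac{28 + I - J}{J + \sqrt{I^{2} + J^{2}}}$)
$z{\left(-192,-28 \right)} - 47643 = \frac{28 - 28 - -192}{-192 + \sqrt{\left(-28\right)^{2} + \left(-192\right)^{2}}} - 47643 = \frac{28 - 28 + 192}{-192 + \sqrt{784 + 36864}} - 47643 = \frac{1}{-192 + \sqrt{37648}} \cdot 192 - 47643 = \frac{1}{-192 + 4 \sqrt{2353}} \cdot 192 - 47643 = \frac{192}{-192 + 4 \sqrt{2353}} - 47643 = -47643 + \frac{192}{-192 + 4 \sqrt{2353}}$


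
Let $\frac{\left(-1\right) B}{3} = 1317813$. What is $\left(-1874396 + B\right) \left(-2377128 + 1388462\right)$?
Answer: $5761782318110$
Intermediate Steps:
$B = -3953439$ ($B = \left(-3\right) 1317813 = -3953439$)
$\left(-1874396 + B\right) \left(-2377128 + 1388462\right) = \left(-1874396 - 3953439\right) \left(-2377128 + 1388462\right) = \left(-5827835\right) \left(-988666\right) = 5761782318110$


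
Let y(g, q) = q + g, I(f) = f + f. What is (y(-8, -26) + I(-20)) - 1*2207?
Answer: -2281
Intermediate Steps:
I(f) = 2*f
y(g, q) = g + q
(y(-8, -26) + I(-20)) - 1*2207 = ((-8 - 26) + 2*(-20)) - 1*2207 = (-34 - 40) - 2207 = -74 - 2207 = -2281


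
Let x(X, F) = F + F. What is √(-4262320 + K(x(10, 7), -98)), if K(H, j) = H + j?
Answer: 2*I*√1065601 ≈ 2064.6*I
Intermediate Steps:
x(X, F) = 2*F
√(-4262320 + K(x(10, 7), -98)) = √(-4262320 + (2*7 - 98)) = √(-4262320 + (14 - 98)) = √(-4262320 - 84) = √(-4262404) = 2*I*√1065601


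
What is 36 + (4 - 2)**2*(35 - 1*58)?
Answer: -56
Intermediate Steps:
36 + (4 - 2)**2*(35 - 1*58) = 36 + 2**2*(35 - 58) = 36 + 4*(-23) = 36 - 92 = -56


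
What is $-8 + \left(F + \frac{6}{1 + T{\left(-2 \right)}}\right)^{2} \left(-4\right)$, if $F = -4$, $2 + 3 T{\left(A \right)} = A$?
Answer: $-1944$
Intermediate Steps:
$T{\left(A \right)} = - \frac{2}{3} + \frac{A}{3}$
$-8 + \left(F + \frac{6}{1 + T{\left(-2 \right)}}\right)^{2} \left(-4\right) = -8 + \left(-4 + \frac{6}{1 + \left(- \frac{2}{3} + \frac{1}{3} \left(-2\right)\right)}\right)^{2} \left(-4\right) = -8 + \left(-4 + \frac{6}{1 - \frac{4}{3}}\right)^{2} \left(-4\right) = -8 + \left(-4 + \frac{6}{- \frac{1}{3}}\right)^{2} \left(-4\right) = -8 + \left(-4 + 6 \left(-3\right)\right)^{2} \left(-4\right) = -8 + \left(-4 - 18\right)^{2} \left(-4\right) = -8 + \left(-22\right)^{2} \left(-4\right) = -8 + 484 \left(-4\right) = -8 - 1936 = -1944$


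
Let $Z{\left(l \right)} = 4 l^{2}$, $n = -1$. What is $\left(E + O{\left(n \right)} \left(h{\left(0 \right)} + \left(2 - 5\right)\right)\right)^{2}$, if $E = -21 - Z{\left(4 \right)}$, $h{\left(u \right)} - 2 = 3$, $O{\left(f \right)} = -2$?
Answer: $7921$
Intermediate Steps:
$h{\left(u \right)} = 5$ ($h{\left(u \right)} = 2 + 3 = 5$)
$E = -85$ ($E = -21 - 4 \cdot 4^{2} = -21 - 4 \cdot 16 = -21 - 64 = -85$)
$\left(E + O{\left(n \right)} \left(h{\left(0 \right)} + \left(2 - 5\right)\right)\right)^{2} = \left(-85 - 2 \left(5 + \left(2 - 5\right)\right)\right)^{2} = \left(-85 - 2 \left(5 - 3\right)\right)^{2} = \left(-85 - 4\right)^{2} = \left(-89\right)^{2} = 7921$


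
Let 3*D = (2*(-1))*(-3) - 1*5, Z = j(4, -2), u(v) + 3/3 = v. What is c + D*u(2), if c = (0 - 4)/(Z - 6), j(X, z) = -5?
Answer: 23/33 ≈ 0.69697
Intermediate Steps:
u(v) = -1 + v
Z = -5
c = 4/11 (c = (0 - 4)/(-5 - 6) = -4/(-11) = -4*(-1/11) = 4/11 ≈ 0.36364)
D = ⅓ (D = ((2*(-1))*(-3) - 1*5)/3 = (-2*(-3) - 5)/3 = (6 - 5)/3 = (⅓)*1 = ⅓ ≈ 0.33333)
c + D*u(2) = 4/11 + (-1 + 2)/3 = 4/11 + (⅓)*1 = 4/11 + ⅓ = 23/33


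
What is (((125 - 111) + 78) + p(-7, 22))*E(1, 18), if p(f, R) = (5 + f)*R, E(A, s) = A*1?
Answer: 48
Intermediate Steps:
E(A, s) = A
p(f, R) = R*(5 + f)
(((125 - 111) + 78) + p(-7, 22))*E(1, 18) = (((125 - 111) + 78) + 22*(5 - 7))*1 = ((14 + 78) + 22*(-2))*1 = (92 - 44)*1 = 48*1 = 48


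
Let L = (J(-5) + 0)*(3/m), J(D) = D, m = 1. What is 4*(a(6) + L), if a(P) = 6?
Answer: -36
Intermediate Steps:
L = -15 (L = (-5 + 0)*(3/1) = -15 ≈ -15.000)
4*(a(6) + L) = 4*(6 - 15) = 4*(-9) = -36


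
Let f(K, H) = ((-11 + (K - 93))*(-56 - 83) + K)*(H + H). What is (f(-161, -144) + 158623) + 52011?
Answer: -10351478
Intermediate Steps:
f(K, H) = 2*H*(14456 - 138*K) (f(K, H) = ((-11 + (-93 + K))*(-139) + K)*(2*H) = ((-104 + K)*(-139) + K)*(2*H) = ((14456 - 139*K) + K)*(2*H) = (14456 - 138*K)*(2*H) = 2*H*(14456 - 138*K))
(f(-161, -144) + 158623) + 52011 = (4*(-144)*(7228 - 69*(-161)) + 158623) + 52011 = (4*(-144)*(7228 + 11109) + 158623) + 52011 = (4*(-144)*18337 + 158623) + 52011 = (-10562112 + 158623) + 52011 = -10403489 + 52011 = -10351478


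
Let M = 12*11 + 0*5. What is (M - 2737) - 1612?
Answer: -4217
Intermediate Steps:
M = 132 (M = 132 + 0 = 132)
(M - 2737) - 1612 = (132 - 2737) - 1612 = -2605 - 1612 = -4217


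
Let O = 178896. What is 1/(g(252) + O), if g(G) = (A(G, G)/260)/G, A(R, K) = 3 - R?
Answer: 21840/3907088557 ≈ 5.5898e-6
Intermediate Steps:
g(G) = (3/260 - G/260)/G (g(G) = ((3 - G)/260)/G = ((3 - G)*(1/260))/G = (3/260 - G/260)/G)
1/(g(252) + O) = 1/((1/260)*(3 - 1*252)/252 + 178896) = 1/((1/260)*(1/252)*(3 - 252) + 178896) = 1/((1/260)*(1/252)*(-249) + 178896) = 1/(-83/21840 + 178896) = 1/(3907088557/21840) = 21840/3907088557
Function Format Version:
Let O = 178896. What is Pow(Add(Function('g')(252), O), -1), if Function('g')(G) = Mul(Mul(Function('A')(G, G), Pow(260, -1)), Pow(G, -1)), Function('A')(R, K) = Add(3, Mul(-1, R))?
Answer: Rational(21840, 3907088557) ≈ 5.5898e-6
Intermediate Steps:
Function('g')(G) = Mul(Pow(G, -1), Add(Rational(3, 260), Mul(Rational(-1, 260), G))) (Function('g')(G) = Mul(Mul(Add(3, Mul(-1, G)), Pow(260, -1)), Pow(G, -1)) = Mul(Mul(Add(3, Mul(-1, G)), Rational(1, 260)), Pow(G, -1)) = Mul(Add(Rational(3, 260), Mul(Rational(-1, 260), G)), Pow(G, -1)) = Mul(Pow(G, -1), Add(Rational(3, 260), Mul(Rational(-1, 260), G))))
Pow(Add(Function('g')(252), O), -1) = Pow(Add(Mul(Rational(1, 260), Pow(252, -1), Add(3, Mul(-1, 252))), 178896), -1) = Pow(Add(Mul(Rational(1, 260), Rational(1, 252), Add(3, -252)), 178896), -1) = Pow(Add(Mul(Rational(1, 260), Rational(1, 252), -249), 178896), -1) = Pow(Add(Rational(-83, 21840), 178896), -1) = Pow(Rational(3907088557, 21840), -1) = Rational(21840, 3907088557)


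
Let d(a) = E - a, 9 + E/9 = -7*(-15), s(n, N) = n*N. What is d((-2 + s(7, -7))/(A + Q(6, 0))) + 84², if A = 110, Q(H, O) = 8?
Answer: 934611/118 ≈ 7920.4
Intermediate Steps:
s(n, N) = N*n
E = 864 (E = -81 + 9*(-7*(-15)) = -81 + 9*105 = -81 + 945 = 864)
d(a) = 864 - a
d((-2 + s(7, -7))/(A + Q(6, 0))) + 84² = (864 - (-2 - 7*7)/(110 + 8)) + 84² = (864 - (-2 - 49)/118) + 7056 = (864 - (-51)/118) + 7056 = (864 - 1*(-51/118)) + 7056 = (864 + 51/118) + 7056 = 102003/118 + 7056 = 934611/118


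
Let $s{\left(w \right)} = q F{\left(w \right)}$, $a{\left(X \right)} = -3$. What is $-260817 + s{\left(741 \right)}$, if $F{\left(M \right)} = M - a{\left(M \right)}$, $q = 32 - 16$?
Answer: $-248913$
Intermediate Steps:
$q = 16$ ($q = 32 - 16 = 16$)
$F{\left(M \right)} = 3 + M$ ($F{\left(M \right)} = M - -3 = M + 3 = 3 + M$)
$s{\left(w \right)} = 48 + 16 w$ ($s{\left(w \right)} = 16 \left(3 + w\right) = 48 + 16 w$)
$-260817 + s{\left(741 \right)} = -260817 + \left(48 + 16 \cdot 741\right) = -260817 + \left(48 + 11856\right) = -260817 + 11904 = -248913$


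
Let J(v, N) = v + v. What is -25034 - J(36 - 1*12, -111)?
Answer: -25082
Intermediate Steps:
J(v, N) = 2*v
-25034 - J(36 - 1*12, -111) = -25034 - 2*(36 - 1*12) = -25034 - 2*(36 - 12) = -25034 - 2*24 = -25034 - 1*48 = -25034 - 48 = -25082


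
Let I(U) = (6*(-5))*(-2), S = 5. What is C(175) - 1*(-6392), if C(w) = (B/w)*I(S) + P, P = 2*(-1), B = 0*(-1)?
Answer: 6390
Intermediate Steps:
B = 0
I(U) = 60 (I(U) = -30*(-2) = 60)
P = -2
C(w) = -2 (C(w) = (0/w)*60 - 2 = 0*60 - 2 = 0 - 2 = -2)
C(175) - 1*(-6392) = -2 - 1*(-6392) = -2 + 6392 = 6390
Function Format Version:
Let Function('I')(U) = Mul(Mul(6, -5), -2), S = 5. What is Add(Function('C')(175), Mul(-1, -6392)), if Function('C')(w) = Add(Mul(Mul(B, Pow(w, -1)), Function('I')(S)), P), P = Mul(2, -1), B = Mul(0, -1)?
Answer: 6390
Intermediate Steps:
B = 0
Function('I')(U) = 60 (Function('I')(U) = Mul(-30, -2) = 60)
P = -2
Function('C')(w) = -2 (Function('C')(w) = Add(Mul(Mul(0, Pow(w, -1)), 60), -2) = Add(Mul(0, 60), -2) = Add(0, -2) = -2)
Add(Function('C')(175), Mul(-1, -6392)) = Add(-2, Mul(-1, -6392)) = Add(-2, 6392) = 6390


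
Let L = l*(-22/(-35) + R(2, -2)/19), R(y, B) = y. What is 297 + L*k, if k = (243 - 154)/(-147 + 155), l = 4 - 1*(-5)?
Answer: 246366/665 ≈ 370.48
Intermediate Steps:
l = 9 (l = 4 + 5 = 9)
k = 89/8 ≈ 11.125
L = 4392/665 (L = 9*(-22/(-35) + 2/19) = 9*(-22*(-1/35) + 2*(1/19)) = 9*(22/35 + 2/19) = 9*(488/665) = 4392/665 ≈ 6.6045)
297 + L*k = 297 + (4392/665)*(89/8) = 297 + 48861/665 = 246366/665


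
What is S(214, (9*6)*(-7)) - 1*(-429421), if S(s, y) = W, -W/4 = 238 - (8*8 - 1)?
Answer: 428721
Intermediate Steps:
W = -700 (W = -4*(238 - (8*8 - 1)) = -4*(238 - (64 - 1)) = -4*(238 - 1*63) = -4*(238 - 63) = -4*175 = -700)
S(s, y) = -700
S(214, (9*6)*(-7)) - 1*(-429421) = -700 - 1*(-429421) = -700 + 429421 = 428721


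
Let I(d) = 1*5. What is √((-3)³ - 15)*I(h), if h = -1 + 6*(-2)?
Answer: 5*I*√42 ≈ 32.404*I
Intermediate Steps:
h = -13 (h = -1 - 12 = -13)
I(d) = 5
√((-3)³ - 15)*I(h) = √((-3)³ - 15)*5 = √(-27 - 15)*5 = √(-42)*5 = (I*√42)*5 = 5*I*√42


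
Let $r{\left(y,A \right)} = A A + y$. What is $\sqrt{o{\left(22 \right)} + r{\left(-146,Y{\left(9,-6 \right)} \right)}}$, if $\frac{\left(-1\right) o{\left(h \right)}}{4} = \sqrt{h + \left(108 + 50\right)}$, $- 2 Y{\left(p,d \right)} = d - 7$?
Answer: $\frac{\sqrt{-415 - 96 \sqrt{5}}}{2} \approx 12.547 i$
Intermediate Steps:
$Y{\left(p,d \right)} = \frac{7}{2} - \frac{d}{2}$ ($Y{\left(p,d \right)} = - \frac{d - 7}{2} = - \frac{-7 + d}{2} = \frac{7}{2} - \frac{d}{2}$)
$o{\left(h \right)} = - 4 \sqrt{158 + h}$ ($o{\left(h \right)} = - 4 \sqrt{h + \left(108 + 50\right)} = - 4 \sqrt{h + 158} = - 4 \sqrt{158 + h}$)
$r{\left(y,A \right)} = y + A^{2}$ ($r{\left(y,A \right)} = A^{2} + y = y + A^{2}$)
$\sqrt{o{\left(22 \right)} + r{\left(-146,Y{\left(9,-6 \right)} \right)}} = \sqrt{- 4 \sqrt{158 + 22} - \left(146 - \left(\frac{7}{2} - -3\right)^{2}\right)} = \sqrt{- 4 \sqrt{180} - \left(146 - \left(\frac{7}{2} + 3\right)^{2}\right)} = \sqrt{- 4 \cdot 6 \sqrt{5} - \left(146 - \left(\frac{13}{2}\right)^{2}\right)} = \sqrt{- 24 \sqrt{5} + \left(-146 + \frac{169}{4}\right)} = \sqrt{- 24 \sqrt{5} - \frac{415}{4}} = \sqrt{- \frac{415}{4} - 24 \sqrt{5}}$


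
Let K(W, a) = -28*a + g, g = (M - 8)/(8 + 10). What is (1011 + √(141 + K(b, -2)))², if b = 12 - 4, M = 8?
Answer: (1011 + √197)² ≈ 1.0507e+6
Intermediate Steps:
g = 0 (g = (8 - 8)/(8 + 10) = 0/18 = 0*(1/18) = 0)
b = 8
K(W, a) = -28*a (K(W, a) = -28*a + 0 = -28*a)
(1011 + √(141 + K(b, -2)))² = (1011 + √(141 - 28*(-2)))² = (1011 + √(141 + 56))² = (1011 + √197)²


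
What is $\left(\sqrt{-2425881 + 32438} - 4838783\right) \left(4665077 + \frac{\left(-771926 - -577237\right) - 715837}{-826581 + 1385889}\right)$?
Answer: $- \frac{6312710115675288385}{279654} + \frac{1304606988095 i \sqrt{2393443}}{279654} \approx -2.2573 \cdot 10^{13} + 7.2172 \cdot 10^{9} i$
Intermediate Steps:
$\left(\sqrt{-2425881 + 32438} - 4838783\right) \left(4665077 + \frac{\left(-771926 - -577237\right) - 715837}{-826581 + 1385889}\right) = \left(\sqrt{-2393443} - 4838783\right) \left(4665077 + \frac{\left(-771926 + 577237\right) - 715837}{559308}\right) = \left(i \sqrt{2393443} - 4838783\right) \left(4665077 + \left(-194689 - 715837\right) \frac{1}{559308}\right) = \left(-4838783 + i \sqrt{2393443}\right) \left(4665077 - \frac{455263}{279654}\right) = \left(-4838783 + i \sqrt{2393443}\right) \frac{1304606988095}{279654} = - \frac{6312710115675288385}{279654} + \frac{1304606988095 i \sqrt{2393443}}{279654}$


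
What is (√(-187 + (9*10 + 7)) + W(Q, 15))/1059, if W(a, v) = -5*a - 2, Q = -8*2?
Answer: 26/353 + I*√10/353 ≈ 0.073654 + 0.0089583*I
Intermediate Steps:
Q = -16
W(a, v) = -2 - 5*a
(√(-187 + (9*10 + 7)) + W(Q, 15))/1059 = (√(-187 + (9*10 + 7)) + (-2 - 5*(-16)))/1059 = (√(-187 + (90 + 7)) + (-2 + 80))*(1/1059) = (√(-187 + 97) + 78)*(1/1059) = (√(-90) + 78)*(1/1059) = (3*I*√10 + 78)*(1/1059) = (78 + 3*I*√10)*(1/1059) = 26/353 + I*√10/353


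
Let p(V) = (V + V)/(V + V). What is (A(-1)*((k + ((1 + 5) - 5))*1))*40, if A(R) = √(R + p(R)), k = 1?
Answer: 0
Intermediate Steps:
p(V) = 1 (p(V) = (2*V)/((2*V)) = (2*V)*(1/(2*V)) = 1)
A(R) = √(1 + R) (A(R) = √(R + 1) = √(1 + R))
(A(-1)*((k + ((1 + 5) - 5))*1))*40 = (√(1 - 1)*((1 + ((1 + 5) - 5))*1))*40 = (√0*((1 + (6 - 5))*1))*40 = (0*((1 + 1)*1))*40 = (0*(2*1))*40 = (0*2)*40 = 0*40 = 0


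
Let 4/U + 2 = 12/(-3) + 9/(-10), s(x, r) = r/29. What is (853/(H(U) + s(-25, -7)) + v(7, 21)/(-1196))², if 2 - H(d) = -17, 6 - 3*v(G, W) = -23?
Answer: 492180658671025/238112769024 ≈ 2067.0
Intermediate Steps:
v(G, W) = 29/3 (v(G, W) = 2 - ⅓*(-23) = 2 + 23/3 = 29/3)
s(x, r) = r/29 (s(x, r) = r*(1/29) = r/29)
U = -40/69 (U = 4/(-2 + (12/(-3) + 9/(-10))) = 4/(-2 + (12*(-⅓) + 9*(-⅒))) = 4/(-2 + (-4 - 9/10)) = 4/(-2 - 49/10) = 4/(-69/10) = 4*(-10/69) = -40/69 ≈ -0.57971)
H(d) = 19 (H(d) = 2 - 1*(-17) = 2 + 17 = 19)
(853/(H(U) + s(-25, -7)) + v(7, 21)/(-1196))² = (853/(19 + (1/29)*(-7)) + (29/3)/(-1196))² = (853/(19 - 7/29) + (29/3)*(-1/1196))² = (853/(544/29) - 29/3588)² = (853*(29/544) - 29/3588)² = (24737/544 - 29/3588)² = (22185145/487968)² = 492180658671025/238112769024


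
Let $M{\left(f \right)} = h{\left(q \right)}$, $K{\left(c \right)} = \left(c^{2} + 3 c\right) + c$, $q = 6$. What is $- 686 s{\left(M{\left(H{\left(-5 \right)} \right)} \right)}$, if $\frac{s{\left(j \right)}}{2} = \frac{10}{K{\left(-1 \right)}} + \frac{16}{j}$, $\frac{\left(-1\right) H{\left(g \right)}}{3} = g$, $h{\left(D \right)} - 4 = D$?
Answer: $\frac{35672}{15} \approx 2378.1$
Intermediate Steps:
$h{\left(D \right)} = 4 + D$
$H{\left(g \right)} = - 3 g$
$K{\left(c \right)} = c^{2} + 4 c$
$M{\left(f \right)} = 10$ ($M{\left(f \right)} = 4 + 6 = 10$)
$s{\left(j \right)} = - \frac{20}{3} + \frac{32}{j}$ ($s{\left(j \right)} = 2 \left(\frac{10}{\left(-1\right) \left(4 - 1\right)} + \frac{16}{j}\right) = 2 \left(\frac{10}{\left(-1\right) 3} + \frac{16}{j}\right) = 2 \left(\frac{10}{-3} + \frac{16}{j}\right) = 2 \left(10 \left(- \frac{1}{3}\right) + \frac{16}{j}\right) = 2 \left(- \frac{10}{3} + \frac{16}{j}\right) = - \frac{20}{3} + \frac{32}{j}$)
$- 686 s{\left(M{\left(H{\left(-5 \right)} \right)} \right)} = - 686 \left(- \frac{20}{3} + \frac{32}{10}\right) = - 686 \left(- \frac{20}{3} + 32 \cdot \frac{1}{10}\right) = - 686 \left(- \frac{20}{3} + \frac{16}{5}\right) = \left(-686\right) \left(- \frac{52}{15}\right) = \frac{35672}{15}$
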